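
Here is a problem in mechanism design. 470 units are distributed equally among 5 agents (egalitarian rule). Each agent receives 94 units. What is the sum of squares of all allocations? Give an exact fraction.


Step 1: Each agent's share = 470/5 = 94
Step 2: Square of each share = (94)^2 = 8836
Step 3: Sum of squares = 5 * 8836 = 44180

44180


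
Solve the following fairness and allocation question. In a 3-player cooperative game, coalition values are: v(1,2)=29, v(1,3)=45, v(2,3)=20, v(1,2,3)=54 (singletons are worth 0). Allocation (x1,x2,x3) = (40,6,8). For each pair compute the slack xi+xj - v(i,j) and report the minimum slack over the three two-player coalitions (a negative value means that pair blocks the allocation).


Step 1: Slack for coalition (1,2): x1+x2 - v12 = 46 - 29 = 17
Step 2: Slack for coalition (1,3): x1+x3 - v13 = 48 - 45 = 3
Step 3: Slack for coalition (2,3): x2+x3 - v23 = 14 - 20 = -6
Step 4: Minimum slack = min(17, 3, -6) = -6, attained by (2,3); coalition (2,3) can block (slack < 0), so the allocation is not in the core

-6


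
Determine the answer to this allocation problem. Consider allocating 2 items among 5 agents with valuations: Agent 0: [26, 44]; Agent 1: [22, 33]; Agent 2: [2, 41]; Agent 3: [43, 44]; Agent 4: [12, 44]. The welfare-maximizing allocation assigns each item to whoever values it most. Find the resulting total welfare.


Step 1: For each item, find the maximum value among all agents.
Step 2: Item 0 -> Agent 3 (value 43)
Step 3: Item 1 -> Agent 0 (value 44)
Step 4: Total welfare = 43 + 44 = 87

87


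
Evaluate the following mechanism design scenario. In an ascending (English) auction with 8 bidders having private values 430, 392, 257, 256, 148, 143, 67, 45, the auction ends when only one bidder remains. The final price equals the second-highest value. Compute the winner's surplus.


Step 1: Identify the highest value: 430
Step 2: Identify the second-highest value: 392
Step 3: The final price = second-highest value = 392
Step 4: Surplus = 430 - 392 = 38

38


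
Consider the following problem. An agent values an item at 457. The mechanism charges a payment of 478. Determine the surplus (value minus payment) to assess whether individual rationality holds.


Step 1: Surplus = value - payment = 457 - 478 = -21
Step 2: IR is violated (surplus < 0)

-21


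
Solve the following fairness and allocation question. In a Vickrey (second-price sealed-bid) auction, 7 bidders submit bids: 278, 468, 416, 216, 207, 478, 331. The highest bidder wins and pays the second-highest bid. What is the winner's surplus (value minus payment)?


Step 1: Sort bids in descending order: 478, 468, 416, 331, 278, 216, 207
Step 2: The winning bid is the highest: 478
Step 3: The payment equals the second-highest bid: 468
Step 4: Surplus = winner's bid - payment = 478 - 468 = 10

10


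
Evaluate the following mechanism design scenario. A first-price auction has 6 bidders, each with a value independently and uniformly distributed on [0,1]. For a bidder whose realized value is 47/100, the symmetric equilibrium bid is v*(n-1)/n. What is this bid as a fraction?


Step 1: The symmetric BNE bidding function is b(v) = v * (n-1) / n
Step 2: Substitute v = 47/100 and n = 6
Step 3: b = 47/100 * 5/6
Step 4: b = 47/120

47/120


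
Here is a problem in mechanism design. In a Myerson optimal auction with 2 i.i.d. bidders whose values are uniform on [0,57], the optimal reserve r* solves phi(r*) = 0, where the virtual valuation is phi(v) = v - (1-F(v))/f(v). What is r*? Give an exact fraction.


Step 1: For U[0,57], F(v) = v/57 and f(v) = 1/57
Step 2: phi(v) = v - (1 - v/57)/(1/57) = v - (57 - v) = 2v - 57
Step 3: Set phi(r*) = 0: 2r* - 57 = 0
Step 4: r* = 57/2 (the number of bidders n = 2 does not enter)

57/2


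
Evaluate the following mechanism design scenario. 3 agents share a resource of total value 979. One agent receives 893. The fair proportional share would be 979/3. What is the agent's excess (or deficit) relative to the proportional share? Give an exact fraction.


Step 1: Proportional share = 979/3
Step 2: Agent's actual allocation = 893
Step 3: Excess = 893 - 979/3 = 1700/3

1700/3


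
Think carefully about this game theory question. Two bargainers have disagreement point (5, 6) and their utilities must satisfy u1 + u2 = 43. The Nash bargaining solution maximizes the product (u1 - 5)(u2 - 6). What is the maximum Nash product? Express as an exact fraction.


Step 1: The Nash solution splits surplus symmetrically above the disagreement point
Step 2: u1 = (total + d1 - d2)/2 = (43 + 5 - 6)/2 = 21
Step 3: u2 = (total - d1 + d2)/2 = (43 - 5 + 6)/2 = 22
Step 4: Nash product = (21 - 5) * (22 - 6)
Step 5: = 16 * 16 = 256

256


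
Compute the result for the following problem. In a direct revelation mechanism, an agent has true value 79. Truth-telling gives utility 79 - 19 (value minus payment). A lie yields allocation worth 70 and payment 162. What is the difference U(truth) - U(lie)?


Step 1: U(truth) = value - payment = 79 - 19 = 60
Step 2: U(lie) = allocation - payment = 70 - 162 = -92
Step 3: IC gap = 60 - (-92) = 152

152


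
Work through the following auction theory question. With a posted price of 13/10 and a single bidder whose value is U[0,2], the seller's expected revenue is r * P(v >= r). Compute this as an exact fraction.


Step 1: Posted price r = 13/10, value support [0,2]
Step 2: P(v >= r) = (2 - 13/10)/2 = 7/20
Step 3: Expected revenue = r * P(v >= r) = 13/10 * 7/20
Step 4: Revenue = 91/200

91/200


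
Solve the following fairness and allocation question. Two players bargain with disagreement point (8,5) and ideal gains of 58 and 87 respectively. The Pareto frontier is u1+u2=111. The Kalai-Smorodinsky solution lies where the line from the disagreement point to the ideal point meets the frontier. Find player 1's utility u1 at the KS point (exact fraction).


Step 1: At the KS point, (u1-d1)/r1 = (u2-d2)/r2 = t and u1+u2 = 111
Step 2: u1 = d1 + r1*t and u2 = d2 + r2*t, so (d1 + r1*t) + (d2 + r2*t) = 111
Step 3: t = (111 - 8 - 5)/(58 + 87) = 98/145
Step 4: u1 = d1 + r1*t = 8 + 58 * 98/145 = 236/5
Step 5: (Check: u2 = d2 + r2*t = 319/5; u1+u2 = 236/5 + 319/5 = 111, on the frontier.)

236/5


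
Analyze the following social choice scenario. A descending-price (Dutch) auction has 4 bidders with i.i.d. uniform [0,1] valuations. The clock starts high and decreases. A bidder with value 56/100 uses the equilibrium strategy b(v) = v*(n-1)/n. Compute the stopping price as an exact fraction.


Step 1: Dutch auctions are strategically equivalent to first-price auctions
Step 2: The equilibrium bid is b(v) = v*(n-1)/n
Step 3: b = 14/25 * 3/4
Step 4: b = 21/50

21/50


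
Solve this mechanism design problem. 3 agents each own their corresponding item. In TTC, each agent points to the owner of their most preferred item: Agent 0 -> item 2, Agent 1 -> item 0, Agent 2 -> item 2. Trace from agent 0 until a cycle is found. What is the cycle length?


Step 1: Trace the pointer graph from agent 0: 0 -> 2 -> 2
Step 2: A cycle is detected when we revisit agent 2
Step 3: The cycle is: 2 -> 2
Step 4: Cycle length = 1

1


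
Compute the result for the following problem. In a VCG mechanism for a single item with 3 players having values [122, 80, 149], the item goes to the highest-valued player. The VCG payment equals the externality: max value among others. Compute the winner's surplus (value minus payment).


Step 1: The winner is the agent with the highest value: agent 2 with value 149
Step 2: Values of other agents: [122, 80]
Step 3: VCG payment = max of others' values = 122
Step 4: Surplus = 149 - 122 = 27

27


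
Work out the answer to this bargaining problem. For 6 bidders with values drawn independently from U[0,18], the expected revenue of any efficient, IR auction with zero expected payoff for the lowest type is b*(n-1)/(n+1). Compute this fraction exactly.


Step 1: By Revenue Equivalence, expected revenue = b*(n-1)/(n+1)
Step 2: Substituting n = 6, b = 18
Step 3: Revenue = 18*(6-1)/(6+1) = 18*5/7
Step 4: Revenue = 90/7

90/7


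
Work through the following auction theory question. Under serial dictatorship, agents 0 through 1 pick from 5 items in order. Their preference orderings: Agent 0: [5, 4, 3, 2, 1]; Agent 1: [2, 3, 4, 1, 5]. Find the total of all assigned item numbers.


Step 1: Agent 0 picks item 5
Step 2: Agent 1 picks item 2
Step 3: Sum = 5 + 2 = 7

7


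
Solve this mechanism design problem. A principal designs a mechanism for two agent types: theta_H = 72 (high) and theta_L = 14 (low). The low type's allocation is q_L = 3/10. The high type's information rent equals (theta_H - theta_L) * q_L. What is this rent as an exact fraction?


Step 1: theta_H - theta_L = 72 - 14 = 58
Step 2: Information rent = (theta_H - theta_L) * q_L
Step 3: = 58 * 3/10
Step 4: = 87/5

87/5


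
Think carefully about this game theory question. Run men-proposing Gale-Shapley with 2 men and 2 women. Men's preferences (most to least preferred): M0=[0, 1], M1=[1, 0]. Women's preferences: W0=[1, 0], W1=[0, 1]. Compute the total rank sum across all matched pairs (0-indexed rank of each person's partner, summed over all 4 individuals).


Step 1: Run Gale-Shapley (men propose, women hold best offer):
  M0 proposes to W0; she accepts
  M1 proposes to W1; she accepts
Step 2: Final matching: W0-M0, W1-M1
Step 3: 0-indexed ranks (man's rank of his match, then woman's): 0 + 1 + 0 + 1
Step 4: Total rank sum = 2

2


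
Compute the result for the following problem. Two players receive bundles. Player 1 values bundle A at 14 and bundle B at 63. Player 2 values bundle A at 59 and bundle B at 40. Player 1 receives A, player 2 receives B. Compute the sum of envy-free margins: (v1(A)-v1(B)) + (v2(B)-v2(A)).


Step 1: Player 1's margin = v1(A) - v1(B) = 14 - 63 = -49
Step 2: Player 2's margin = v2(B) - v2(A) = 40 - 59 = -19
Step 3: Total margin = -49 + -19 = -68

-68


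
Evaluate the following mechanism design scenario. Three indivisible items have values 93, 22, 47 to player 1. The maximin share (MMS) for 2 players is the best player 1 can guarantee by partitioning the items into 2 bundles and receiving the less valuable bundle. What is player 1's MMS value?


Step 1: Item values = 93, 22, 47
Step 2: Enumerate all 2-bundle partitions and take the smaller bundle:
  Partition 1: {93} vs {22,47} -> bundles 93, 69; min = 69
  Partition 2: {22} vs {93,47} -> bundles 22, 140; min = 22
  Partition 3: {47} vs {93,22} -> bundles 47, 115; min = 47
Step 3: MMS = max(69, 22, 47) = 69

69


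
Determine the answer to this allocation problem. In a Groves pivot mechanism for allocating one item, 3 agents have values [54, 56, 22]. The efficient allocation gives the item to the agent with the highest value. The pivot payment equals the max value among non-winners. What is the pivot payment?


Step 1: The efficient winner is agent 1 with value 56
Step 2: Other agents' values: [54, 22]
Step 3: Pivot payment = max(others) = 54
Step 4: The winner pays 54

54


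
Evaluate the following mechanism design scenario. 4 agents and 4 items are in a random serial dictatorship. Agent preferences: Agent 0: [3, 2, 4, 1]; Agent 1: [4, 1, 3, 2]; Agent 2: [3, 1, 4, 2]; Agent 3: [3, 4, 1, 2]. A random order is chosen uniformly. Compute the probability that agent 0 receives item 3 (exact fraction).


Step 1: Agent 0 wants item 3
Step 2: There are 24 possible orderings of agents
Step 3: In 8 orderings, agent 0 gets item 3
Step 4: Probability = 8/24 = 1/3

1/3


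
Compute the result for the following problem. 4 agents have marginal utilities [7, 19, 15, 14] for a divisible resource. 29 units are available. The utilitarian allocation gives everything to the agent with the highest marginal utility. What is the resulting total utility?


Step 1: The marginal utilities are [7, 19, 15, 14]
Step 2: The highest marginal utility is 19
Step 3: All 29 units go to that agent
Step 4: Total utility = 19 * 29 = 551

551


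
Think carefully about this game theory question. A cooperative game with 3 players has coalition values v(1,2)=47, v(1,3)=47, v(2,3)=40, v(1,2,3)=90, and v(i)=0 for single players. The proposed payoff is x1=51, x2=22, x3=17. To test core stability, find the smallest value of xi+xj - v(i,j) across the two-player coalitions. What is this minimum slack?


Step 1: Slack for coalition (1,2): x1+x2 - v12 = 73 - 47 = 26
Step 2: Slack for coalition (1,3): x1+x3 - v13 = 68 - 47 = 21
Step 3: Slack for coalition (2,3): x2+x3 - v23 = 39 - 40 = -1
Step 4: Minimum slack = min(26, 21, -1) = -1, attained by (2,3); coalition (2,3) can block (slack < 0), so the allocation is not in the core

-1


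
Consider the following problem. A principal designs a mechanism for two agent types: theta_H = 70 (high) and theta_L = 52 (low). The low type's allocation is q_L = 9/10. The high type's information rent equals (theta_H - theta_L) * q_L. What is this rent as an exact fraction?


Step 1: theta_H - theta_L = 70 - 52 = 18
Step 2: Information rent = (theta_H - theta_L) * q_L
Step 3: = 18 * 9/10
Step 4: = 81/5

81/5


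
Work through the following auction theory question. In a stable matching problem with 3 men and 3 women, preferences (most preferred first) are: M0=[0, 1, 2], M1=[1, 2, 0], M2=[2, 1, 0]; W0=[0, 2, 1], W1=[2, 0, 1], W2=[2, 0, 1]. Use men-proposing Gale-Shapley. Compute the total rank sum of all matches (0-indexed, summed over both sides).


Step 1: Run Gale-Shapley (men propose, women hold best offer):
  M0 proposes to W0; she accepts
  M1 proposes to W1; she accepts
  M2 proposes to W2; she accepts
Step 2: Final matching: W0-M0, W1-M1, W2-M2
Step 3: 0-indexed ranks (man's rank of his match, then woman's): 0 + 0 + 0 + 2 + 0 + 0
Step 4: Total rank sum = 2

2


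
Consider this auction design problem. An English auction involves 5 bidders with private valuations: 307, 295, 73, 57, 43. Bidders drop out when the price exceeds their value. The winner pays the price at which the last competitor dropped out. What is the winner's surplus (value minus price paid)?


Step 1: Identify the highest value: 307
Step 2: Identify the second-highest value: 295
Step 3: The final price = second-highest value = 295
Step 4: Surplus = 307 - 295 = 12

12


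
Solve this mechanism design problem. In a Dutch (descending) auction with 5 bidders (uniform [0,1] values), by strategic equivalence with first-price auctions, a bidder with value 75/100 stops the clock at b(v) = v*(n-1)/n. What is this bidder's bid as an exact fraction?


Step 1: Dutch auctions are strategically equivalent to first-price auctions
Step 2: The equilibrium bid is b(v) = v*(n-1)/n
Step 3: b = 3/4 * 4/5
Step 4: b = 3/5

3/5


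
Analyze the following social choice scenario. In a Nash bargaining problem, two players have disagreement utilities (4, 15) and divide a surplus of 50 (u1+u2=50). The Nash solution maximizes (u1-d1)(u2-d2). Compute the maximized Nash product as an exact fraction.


Step 1: The Nash solution splits surplus symmetrically above the disagreement point
Step 2: u1 = (total + d1 - d2)/2 = (50 + 4 - 15)/2 = 39/2
Step 3: u2 = (total - d1 + d2)/2 = (50 - 4 + 15)/2 = 61/2
Step 4: Nash product = (39/2 - 4) * (61/2 - 15)
Step 5: = 31/2 * 31/2 = 961/4

961/4


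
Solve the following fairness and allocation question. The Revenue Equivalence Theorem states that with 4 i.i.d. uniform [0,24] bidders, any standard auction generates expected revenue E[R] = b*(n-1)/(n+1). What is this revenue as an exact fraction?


Step 1: By Revenue Equivalence, expected revenue = b*(n-1)/(n+1)
Step 2: Substituting n = 4, b = 24
Step 3: Revenue = 24*(4-1)/(4+1) = 24*3/5
Step 4: Revenue = 72/5

72/5


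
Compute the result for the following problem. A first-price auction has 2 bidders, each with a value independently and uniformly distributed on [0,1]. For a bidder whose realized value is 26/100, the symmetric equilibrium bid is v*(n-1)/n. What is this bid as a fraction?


Step 1: The symmetric BNE bidding function is b(v) = v * (n-1) / n
Step 2: Substitute v = 13/50 and n = 2
Step 3: b = 13/50 * 1/2
Step 4: b = 13/100

13/100


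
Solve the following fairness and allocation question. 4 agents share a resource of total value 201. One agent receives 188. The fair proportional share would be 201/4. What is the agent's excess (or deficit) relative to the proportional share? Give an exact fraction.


Step 1: Proportional share = 201/4
Step 2: Agent's actual allocation = 188
Step 3: Excess = 188 - 201/4 = 551/4

551/4


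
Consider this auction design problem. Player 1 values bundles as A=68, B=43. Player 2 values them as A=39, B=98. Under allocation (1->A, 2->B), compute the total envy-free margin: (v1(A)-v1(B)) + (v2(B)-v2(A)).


Step 1: Player 1's margin = v1(A) - v1(B) = 68 - 43 = 25
Step 2: Player 2's margin = v2(B) - v2(A) = 98 - 39 = 59
Step 3: Total margin = 25 + 59 = 84

84


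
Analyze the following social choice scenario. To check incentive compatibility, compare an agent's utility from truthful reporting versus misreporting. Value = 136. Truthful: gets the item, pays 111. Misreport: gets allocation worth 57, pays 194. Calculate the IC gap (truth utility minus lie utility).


Step 1: U(truth) = value - payment = 136 - 111 = 25
Step 2: U(lie) = allocation - payment = 57 - 194 = -137
Step 3: IC gap = 25 - (-137) = 162

162


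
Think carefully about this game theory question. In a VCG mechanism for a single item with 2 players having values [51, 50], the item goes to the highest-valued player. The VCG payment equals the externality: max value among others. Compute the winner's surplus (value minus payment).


Step 1: The winner is the agent with the highest value: agent 0 with value 51
Step 2: Values of other agents: [50]
Step 3: VCG payment = max of others' values = 50
Step 4: Surplus = 51 - 50 = 1

1


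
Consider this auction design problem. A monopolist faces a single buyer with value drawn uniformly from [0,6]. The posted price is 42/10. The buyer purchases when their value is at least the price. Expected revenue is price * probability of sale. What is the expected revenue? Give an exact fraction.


Step 1: Posted price r = 21/5, value support [0,6]
Step 2: P(v >= r) = (6 - 21/5)/6 = 3/10
Step 3: Expected revenue = r * P(v >= r) = 21/5 * 3/10
Step 4: Revenue = 63/50

63/50


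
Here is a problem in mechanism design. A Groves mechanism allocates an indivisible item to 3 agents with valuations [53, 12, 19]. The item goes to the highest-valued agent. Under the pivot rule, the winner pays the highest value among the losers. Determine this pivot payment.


Step 1: The efficient winner is agent 0 with value 53
Step 2: Other agents' values: [12, 19]
Step 3: Pivot payment = max(others) = 19
Step 4: The winner pays 19

19


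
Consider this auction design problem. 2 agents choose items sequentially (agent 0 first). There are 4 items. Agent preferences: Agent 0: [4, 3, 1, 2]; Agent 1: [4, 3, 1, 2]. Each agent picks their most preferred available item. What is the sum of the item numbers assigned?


Step 1: Agent 0 picks item 4
Step 2: Agent 1 picks item 3
Step 3: Sum = 4 + 3 = 7

7


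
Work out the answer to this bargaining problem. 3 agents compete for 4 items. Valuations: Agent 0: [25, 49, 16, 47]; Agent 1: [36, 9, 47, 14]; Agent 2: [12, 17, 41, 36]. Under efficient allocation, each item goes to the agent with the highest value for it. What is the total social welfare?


Step 1: For each item, find the maximum value among all agents.
Step 2: Item 0 -> Agent 1 (value 36)
Step 3: Item 1 -> Agent 0 (value 49)
Step 4: Item 2 -> Agent 1 (value 47)
Step 5: Item 3 -> Agent 0 (value 47)
Step 6: Total welfare = 36 + 49 + 47 + 47 = 179

179


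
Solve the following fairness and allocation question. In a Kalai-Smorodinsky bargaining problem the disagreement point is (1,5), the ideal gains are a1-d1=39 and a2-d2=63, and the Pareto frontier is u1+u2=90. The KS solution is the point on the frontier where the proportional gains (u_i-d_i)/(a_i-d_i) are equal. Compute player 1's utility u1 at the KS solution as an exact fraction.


Step 1: At the KS point, (u1-d1)/r1 = (u2-d2)/r2 = t and u1+u2 = 90
Step 2: u1 = d1 + r1*t and u2 = d2 + r2*t, so (d1 + r1*t) + (d2 + r2*t) = 90
Step 3: t = (90 - 1 - 5)/(39 + 63) = 84/102 = 14/17
Step 4: u1 = d1 + r1*t = 1 + 39 * 14/17 = 563/17
Step 5: (Check: u2 = d2 + r2*t = 967/17; u1+u2 = 563/17 + 967/17 = 90, on the frontier.)

563/17


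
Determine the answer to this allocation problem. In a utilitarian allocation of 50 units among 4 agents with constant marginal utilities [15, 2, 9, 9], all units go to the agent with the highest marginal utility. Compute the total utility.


Step 1: The marginal utilities are [15, 2, 9, 9]
Step 2: The highest marginal utility is 15
Step 3: All 50 units go to that agent
Step 4: Total utility = 15 * 50 = 750

750


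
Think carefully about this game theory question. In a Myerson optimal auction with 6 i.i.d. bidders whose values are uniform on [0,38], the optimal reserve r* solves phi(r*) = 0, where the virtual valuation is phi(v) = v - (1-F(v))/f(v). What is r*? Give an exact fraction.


Step 1: For U[0,38], F(v) = v/38 and f(v) = 1/38
Step 2: phi(v) = v - (1 - v/38)/(1/38) = v - (38 - v) = 2v - 38
Step 3: Set phi(r*) = 0: 2r* - 38 = 0
Step 4: r* = 38/2 = 19 (the number of bidders n = 6 does not enter)

19


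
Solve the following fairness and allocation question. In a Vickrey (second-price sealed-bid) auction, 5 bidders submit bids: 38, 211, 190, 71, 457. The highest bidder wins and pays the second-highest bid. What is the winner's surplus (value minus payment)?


Step 1: Sort bids in descending order: 457, 211, 190, 71, 38
Step 2: The winning bid is the highest: 457
Step 3: The payment equals the second-highest bid: 211
Step 4: Surplus = winner's bid - payment = 457 - 211 = 246

246


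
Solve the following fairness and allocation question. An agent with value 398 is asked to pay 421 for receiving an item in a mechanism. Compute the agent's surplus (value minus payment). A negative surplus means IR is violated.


Step 1: Surplus = value - payment = 398 - 421 = -23
Step 2: IR is violated (surplus < 0)

-23


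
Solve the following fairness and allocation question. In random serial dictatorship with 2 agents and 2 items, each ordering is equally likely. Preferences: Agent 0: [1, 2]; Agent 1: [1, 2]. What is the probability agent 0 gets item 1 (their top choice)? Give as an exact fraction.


Step 1: Agent 0 wants item 1
Step 2: There are 2 possible orderings of agents
Step 3: In 1 orderings, agent 0 gets item 1
Step 4: Probability = 1/2

1/2


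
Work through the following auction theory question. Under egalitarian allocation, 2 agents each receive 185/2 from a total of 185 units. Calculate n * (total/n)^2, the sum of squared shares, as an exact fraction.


Step 1: Each agent's share = 185/2
Step 2: Square of each share = (185/2)^2 = 34225/4
Step 3: Sum of squares = 2 * 34225/4 = 34225/2

34225/2


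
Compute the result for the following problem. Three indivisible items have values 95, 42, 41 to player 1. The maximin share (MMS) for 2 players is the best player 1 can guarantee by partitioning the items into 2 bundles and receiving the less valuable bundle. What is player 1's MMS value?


Step 1: Item values = 95, 42, 41
Step 2: Enumerate all 2-bundle partitions and take the smaller bundle:
  Partition 1: {95} vs {42,41} -> bundles 95, 83; min = 83
  Partition 2: {42} vs {95,41} -> bundles 42, 136; min = 42
  Partition 3: {41} vs {95,42} -> bundles 41, 137; min = 41
Step 3: MMS = max(83, 42, 41) = 83

83


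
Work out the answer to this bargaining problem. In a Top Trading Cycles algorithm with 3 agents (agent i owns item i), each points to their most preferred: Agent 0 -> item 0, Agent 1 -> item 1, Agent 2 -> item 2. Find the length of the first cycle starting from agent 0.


Step 1: Trace the pointer graph from agent 0: 0 -> 0
Step 2: A cycle is detected when we revisit agent 0
Step 3: The cycle is: 0 -> 0
Step 4: Cycle length = 1

1


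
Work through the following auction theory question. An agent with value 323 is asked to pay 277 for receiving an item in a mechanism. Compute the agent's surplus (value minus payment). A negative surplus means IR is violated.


Step 1: Surplus = value - payment = 323 - 277 = 46
Step 2: IR is satisfied (surplus >= 0)

46


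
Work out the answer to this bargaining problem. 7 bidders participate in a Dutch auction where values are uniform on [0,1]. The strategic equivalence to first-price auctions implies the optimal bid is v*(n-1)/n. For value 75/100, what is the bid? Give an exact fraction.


Step 1: Dutch auctions are strategically equivalent to first-price auctions
Step 2: The equilibrium bid is b(v) = v*(n-1)/n
Step 3: b = 3/4 * 6/7
Step 4: b = 9/14

9/14


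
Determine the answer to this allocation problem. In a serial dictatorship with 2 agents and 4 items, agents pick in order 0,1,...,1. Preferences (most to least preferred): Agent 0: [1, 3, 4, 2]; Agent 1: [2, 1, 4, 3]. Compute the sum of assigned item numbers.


Step 1: Agent 0 picks item 1
Step 2: Agent 1 picks item 2
Step 3: Sum = 1 + 2 = 3

3


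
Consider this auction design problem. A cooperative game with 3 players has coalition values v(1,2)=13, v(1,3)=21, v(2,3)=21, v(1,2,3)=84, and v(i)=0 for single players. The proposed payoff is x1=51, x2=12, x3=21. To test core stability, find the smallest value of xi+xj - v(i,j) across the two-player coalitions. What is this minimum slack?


Step 1: Slack for coalition (1,2): x1+x2 - v12 = 63 - 13 = 50
Step 2: Slack for coalition (1,3): x1+x3 - v13 = 72 - 21 = 51
Step 3: Slack for coalition (2,3): x2+x3 - v23 = 33 - 21 = 12
Step 4: Minimum slack = min(50, 51, 12) = 12, attained by (2,3); no pair can gain by deviating, so the allocation is in the core

12


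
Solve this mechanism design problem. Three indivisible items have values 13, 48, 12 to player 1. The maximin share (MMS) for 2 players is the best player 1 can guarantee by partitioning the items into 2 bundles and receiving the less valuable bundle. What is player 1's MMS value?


Step 1: Item values = 13, 48, 12
Step 2: Enumerate all 2-bundle partitions and take the smaller bundle:
  Partition 1: {13} vs {48,12} -> bundles 13, 60; min = 13
  Partition 2: {48} vs {13,12} -> bundles 48, 25; min = 25
  Partition 3: {12} vs {13,48} -> bundles 12, 61; min = 12
Step 3: MMS = max(13, 25, 12) = 25

25


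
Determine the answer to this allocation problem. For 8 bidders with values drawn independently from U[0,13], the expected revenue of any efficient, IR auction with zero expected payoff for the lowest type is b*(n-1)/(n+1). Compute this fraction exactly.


Step 1: By Revenue Equivalence, expected revenue = b*(n-1)/(n+1)
Step 2: Substituting n = 8, b = 13
Step 3: Revenue = 13*(8-1)/(8+1) = 13*7/9
Step 4: Revenue = 91/9

91/9


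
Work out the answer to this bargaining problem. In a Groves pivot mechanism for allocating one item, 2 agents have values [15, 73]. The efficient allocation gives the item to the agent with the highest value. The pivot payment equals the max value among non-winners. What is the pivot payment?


Step 1: The efficient winner is agent 1 with value 73
Step 2: Other agents' values: [15]
Step 3: Pivot payment = max(others) = 15
Step 4: The winner pays 15

15


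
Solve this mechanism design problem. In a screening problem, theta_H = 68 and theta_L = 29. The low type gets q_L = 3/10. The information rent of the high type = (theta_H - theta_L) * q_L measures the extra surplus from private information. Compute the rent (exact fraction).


Step 1: theta_H - theta_L = 68 - 29 = 39
Step 2: Information rent = (theta_H - theta_L) * q_L
Step 3: = 39 * 3/10
Step 4: = 117/10

117/10


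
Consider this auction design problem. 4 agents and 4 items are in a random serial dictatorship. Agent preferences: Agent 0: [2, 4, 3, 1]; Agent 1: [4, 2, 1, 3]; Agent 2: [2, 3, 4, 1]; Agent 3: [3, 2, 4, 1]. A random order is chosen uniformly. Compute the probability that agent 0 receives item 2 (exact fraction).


Step 1: Agent 0 wants item 2
Step 2: There are 24 possible orderings of agents
Step 3: In 12 orderings, agent 0 gets item 2
Step 4: Probability = 12/24 = 1/2

1/2


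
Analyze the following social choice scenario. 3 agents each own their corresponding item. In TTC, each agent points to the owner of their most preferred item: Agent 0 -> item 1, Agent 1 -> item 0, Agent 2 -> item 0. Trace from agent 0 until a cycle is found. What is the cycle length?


Step 1: Trace the pointer graph from agent 0: 0 -> 1 -> 0
Step 2: A cycle is detected when we revisit agent 0
Step 3: The cycle is: 0 -> 1 -> 0
Step 4: Cycle length = 2

2


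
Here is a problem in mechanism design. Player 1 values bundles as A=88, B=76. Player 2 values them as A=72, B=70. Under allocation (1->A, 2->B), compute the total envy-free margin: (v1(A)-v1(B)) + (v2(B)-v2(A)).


Step 1: Player 1's margin = v1(A) - v1(B) = 88 - 76 = 12
Step 2: Player 2's margin = v2(B) - v2(A) = 70 - 72 = -2
Step 3: Total margin = 12 + -2 = 10

10


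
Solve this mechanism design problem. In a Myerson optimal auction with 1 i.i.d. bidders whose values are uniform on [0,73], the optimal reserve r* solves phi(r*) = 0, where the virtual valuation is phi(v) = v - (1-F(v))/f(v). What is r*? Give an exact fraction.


Step 1: For U[0,73], F(v) = v/73 and f(v) = 1/73
Step 2: phi(v) = v - (1 - v/73)/(1/73) = v - (73 - v) = 2v - 73
Step 3: Set phi(r*) = 0: 2r* - 73 = 0
Step 4: r* = 73/2 (the number of bidders n = 1 does not enter)

73/2


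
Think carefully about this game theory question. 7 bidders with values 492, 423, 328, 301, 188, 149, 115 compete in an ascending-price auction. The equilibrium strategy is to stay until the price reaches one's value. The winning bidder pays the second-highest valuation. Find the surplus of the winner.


Step 1: Identify the highest value: 492
Step 2: Identify the second-highest value: 423
Step 3: The final price = second-highest value = 423
Step 4: Surplus = 492 - 423 = 69

69


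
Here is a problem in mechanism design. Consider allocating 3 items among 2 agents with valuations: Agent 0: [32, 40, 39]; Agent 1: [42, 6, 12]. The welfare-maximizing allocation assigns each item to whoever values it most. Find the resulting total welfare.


Step 1: For each item, find the maximum value among all agents.
Step 2: Item 0 -> Agent 1 (value 42)
Step 3: Item 1 -> Agent 0 (value 40)
Step 4: Item 2 -> Agent 0 (value 39)
Step 5: Total welfare = 42 + 40 + 39 = 121

121


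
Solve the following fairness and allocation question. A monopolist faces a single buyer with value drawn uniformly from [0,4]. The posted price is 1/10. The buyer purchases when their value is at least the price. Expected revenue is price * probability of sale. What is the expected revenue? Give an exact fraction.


Step 1: Posted price r = 1/10, value support [0,4]
Step 2: P(v >= r) = (4 - 1/10)/4 = 39/40
Step 3: Expected revenue = r * P(v >= r) = 1/10 * 39/40
Step 4: Revenue = 39/400

39/400


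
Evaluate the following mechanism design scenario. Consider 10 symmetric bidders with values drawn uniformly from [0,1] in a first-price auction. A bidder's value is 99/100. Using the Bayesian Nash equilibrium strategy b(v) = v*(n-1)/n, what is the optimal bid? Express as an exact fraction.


Step 1: The symmetric BNE bidding function is b(v) = v * (n-1) / n
Step 2: Substitute v = 99/100 and n = 10
Step 3: b = 99/100 * 9/10
Step 4: b = 891/1000

891/1000


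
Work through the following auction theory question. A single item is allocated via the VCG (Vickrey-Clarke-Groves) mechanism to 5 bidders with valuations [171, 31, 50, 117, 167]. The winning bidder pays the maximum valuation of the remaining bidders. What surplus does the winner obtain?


Step 1: The winner is the agent with the highest value: agent 0 with value 171
Step 2: Values of other agents: [31, 50, 117, 167]
Step 3: VCG payment = max of others' values = 167
Step 4: Surplus = 171 - 167 = 4

4


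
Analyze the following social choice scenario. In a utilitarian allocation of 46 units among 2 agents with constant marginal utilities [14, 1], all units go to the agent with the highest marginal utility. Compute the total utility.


Step 1: The marginal utilities are [14, 1]
Step 2: The highest marginal utility is 14
Step 3: All 46 units go to that agent
Step 4: Total utility = 14 * 46 = 644

644


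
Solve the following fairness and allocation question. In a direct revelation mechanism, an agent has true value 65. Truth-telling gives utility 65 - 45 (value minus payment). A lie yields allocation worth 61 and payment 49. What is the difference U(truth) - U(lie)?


Step 1: U(truth) = value - payment = 65 - 45 = 20
Step 2: U(lie) = allocation - payment = 61 - 49 = 12
Step 3: IC gap = 20 - 12 = 8

8


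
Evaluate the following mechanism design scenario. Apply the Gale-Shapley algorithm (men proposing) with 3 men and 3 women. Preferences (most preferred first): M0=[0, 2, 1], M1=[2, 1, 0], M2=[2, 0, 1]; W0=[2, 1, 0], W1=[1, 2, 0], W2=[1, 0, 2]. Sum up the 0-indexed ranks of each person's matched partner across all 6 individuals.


Step 1: Run Gale-Shapley (men propose, women hold best offer):
  M0 proposes to W0; she accepts
  M1 proposes to W2; she accepts
  M2 proposes to W2; rejected
  M2 proposes to W0; she switches from M0
  M0 proposes to W2; rejected
  M0 proposes to W1; she accepts
Step 2: Final matching: W0-M2, W1-M0, W2-M1
Step 3: 0-indexed ranks (man's rank of his match, then woman's): 1 + 0 + 2 + 2 + 0 + 0
Step 4: Total rank sum = 5

5


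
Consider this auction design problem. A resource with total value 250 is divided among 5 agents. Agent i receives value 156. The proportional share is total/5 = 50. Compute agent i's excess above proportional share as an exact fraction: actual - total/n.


Step 1: Proportional share = 250/5 = 50
Step 2: Agent's actual allocation = 156
Step 3: Excess = 156 - 50 = 106

106


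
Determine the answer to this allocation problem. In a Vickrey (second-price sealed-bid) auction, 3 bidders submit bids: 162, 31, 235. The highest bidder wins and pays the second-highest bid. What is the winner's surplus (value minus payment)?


Step 1: Sort bids in descending order: 235, 162, 31
Step 2: The winning bid is the highest: 235
Step 3: The payment equals the second-highest bid: 162
Step 4: Surplus = winner's bid - payment = 235 - 162 = 73

73


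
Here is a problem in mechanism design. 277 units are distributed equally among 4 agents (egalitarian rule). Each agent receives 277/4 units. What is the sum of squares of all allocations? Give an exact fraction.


Step 1: Each agent's share = 277/4
Step 2: Square of each share = (277/4)^2 = 76729/16
Step 3: Sum of squares = 4 * 76729/16 = 76729/4

76729/4


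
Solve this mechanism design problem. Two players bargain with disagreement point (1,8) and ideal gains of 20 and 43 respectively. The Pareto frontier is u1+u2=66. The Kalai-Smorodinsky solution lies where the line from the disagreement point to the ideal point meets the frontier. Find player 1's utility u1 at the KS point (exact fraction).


Step 1: At the KS point, (u1-d1)/r1 = (u2-d2)/r2 = t and u1+u2 = 66
Step 2: u1 = d1 + r1*t and u2 = d2 + r2*t, so (d1 + r1*t) + (d2 + r2*t) = 66
Step 3: t = (66 - 1 - 8)/(20 + 43) = 57/63 = 19/21
Step 4: u1 = d1 + r1*t = 1 + 20 * 19/21 = 401/21
Step 5: (Check: u2 = d2 + r2*t = 985/21; u1+u2 = 401/21 + 985/21 = 66, on the frontier.)

401/21


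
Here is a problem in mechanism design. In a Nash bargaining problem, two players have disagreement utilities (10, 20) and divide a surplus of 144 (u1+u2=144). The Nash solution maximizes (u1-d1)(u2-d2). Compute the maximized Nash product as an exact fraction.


Step 1: The Nash solution splits surplus symmetrically above the disagreement point
Step 2: u1 = (total + d1 - d2)/2 = (144 + 10 - 20)/2 = 67
Step 3: u2 = (total - d1 + d2)/2 = (144 - 10 + 20)/2 = 77
Step 4: Nash product = (67 - 10) * (77 - 20)
Step 5: = 57 * 57 = 3249

3249


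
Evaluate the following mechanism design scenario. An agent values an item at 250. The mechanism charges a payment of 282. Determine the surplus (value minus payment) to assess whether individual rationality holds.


Step 1: Surplus = value - payment = 250 - 282 = -32
Step 2: IR is violated (surplus < 0)

-32


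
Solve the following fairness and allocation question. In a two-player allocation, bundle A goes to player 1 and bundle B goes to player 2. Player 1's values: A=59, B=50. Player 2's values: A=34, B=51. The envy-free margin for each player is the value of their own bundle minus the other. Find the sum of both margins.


Step 1: Player 1's margin = v1(A) - v1(B) = 59 - 50 = 9
Step 2: Player 2's margin = v2(B) - v2(A) = 51 - 34 = 17
Step 3: Total margin = 9 + 17 = 26

26


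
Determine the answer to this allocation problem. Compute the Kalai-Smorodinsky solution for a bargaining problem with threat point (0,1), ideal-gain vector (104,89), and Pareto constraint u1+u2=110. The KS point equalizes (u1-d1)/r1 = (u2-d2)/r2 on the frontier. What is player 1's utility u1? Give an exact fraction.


Step 1: At the KS point, (u1-d1)/r1 = (u2-d2)/r2 = t and u1+u2 = 110
Step 2: u1 = d1 + r1*t and u2 = d2 + r2*t, so (d1 + r1*t) + (d2 + r2*t) = 110
Step 3: t = (110 - 0 - 1)/(104 + 89) = 109/193
Step 4: u1 = d1 + r1*t = 0 + 104 * 109/193 = 11336/193
Step 5: (Check: u2 = d2 + r2*t = 9894/193; u1+u2 = 11336/193 + 9894/193 = 110, on the frontier.)

11336/193


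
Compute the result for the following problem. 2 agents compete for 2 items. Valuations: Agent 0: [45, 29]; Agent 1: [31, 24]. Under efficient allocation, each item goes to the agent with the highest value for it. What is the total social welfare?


Step 1: For each item, find the maximum value among all agents.
Step 2: Item 0 -> Agent 0 (value 45)
Step 3: Item 1 -> Agent 0 (value 29)
Step 4: Total welfare = 45 + 29 = 74

74


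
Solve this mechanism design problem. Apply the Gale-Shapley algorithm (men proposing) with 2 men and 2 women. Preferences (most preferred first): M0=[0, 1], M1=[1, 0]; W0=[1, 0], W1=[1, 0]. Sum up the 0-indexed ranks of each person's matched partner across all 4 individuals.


Step 1: Run Gale-Shapley (men propose, women hold best offer):
  M0 proposes to W0; she accepts
  M1 proposes to W1; she accepts
Step 2: Final matching: W0-M0, W1-M1
Step 3: 0-indexed ranks (man's rank of his match, then woman's): 0 + 1 + 0 + 0
Step 4: Total rank sum = 1

1


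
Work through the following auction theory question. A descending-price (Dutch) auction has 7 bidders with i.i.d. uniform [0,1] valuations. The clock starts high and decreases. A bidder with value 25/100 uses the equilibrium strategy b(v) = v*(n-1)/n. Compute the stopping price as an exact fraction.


Step 1: Dutch auctions are strategically equivalent to first-price auctions
Step 2: The equilibrium bid is b(v) = v*(n-1)/n
Step 3: b = 1/4 * 6/7
Step 4: b = 3/14

3/14


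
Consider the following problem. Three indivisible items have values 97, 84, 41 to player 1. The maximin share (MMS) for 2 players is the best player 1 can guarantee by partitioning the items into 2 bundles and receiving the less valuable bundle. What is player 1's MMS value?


Step 1: Item values = 97, 84, 41
Step 2: Enumerate all 2-bundle partitions and take the smaller bundle:
  Partition 1: {97} vs {84,41} -> bundles 97, 125; min = 97
  Partition 2: {84} vs {97,41} -> bundles 84, 138; min = 84
  Partition 3: {41} vs {97,84} -> bundles 41, 181; min = 41
Step 3: MMS = max(97, 84, 41) = 97

97


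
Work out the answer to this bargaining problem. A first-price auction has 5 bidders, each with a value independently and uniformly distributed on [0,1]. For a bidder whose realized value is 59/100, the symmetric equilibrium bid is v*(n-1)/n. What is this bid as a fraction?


Step 1: The symmetric BNE bidding function is b(v) = v * (n-1) / n
Step 2: Substitute v = 59/100 and n = 5
Step 3: b = 59/100 * 4/5
Step 4: b = 59/125

59/125
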